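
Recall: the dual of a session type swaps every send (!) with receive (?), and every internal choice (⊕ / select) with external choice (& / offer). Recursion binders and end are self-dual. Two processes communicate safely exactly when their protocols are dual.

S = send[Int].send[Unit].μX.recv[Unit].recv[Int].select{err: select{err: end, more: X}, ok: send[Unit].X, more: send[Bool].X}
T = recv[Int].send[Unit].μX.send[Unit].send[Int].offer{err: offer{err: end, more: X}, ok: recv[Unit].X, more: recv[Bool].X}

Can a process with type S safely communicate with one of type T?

NO

send[Int] | recv[Int]  ok
  send[Unit] | send[Unit]  ✗ same direction on both sides — not dual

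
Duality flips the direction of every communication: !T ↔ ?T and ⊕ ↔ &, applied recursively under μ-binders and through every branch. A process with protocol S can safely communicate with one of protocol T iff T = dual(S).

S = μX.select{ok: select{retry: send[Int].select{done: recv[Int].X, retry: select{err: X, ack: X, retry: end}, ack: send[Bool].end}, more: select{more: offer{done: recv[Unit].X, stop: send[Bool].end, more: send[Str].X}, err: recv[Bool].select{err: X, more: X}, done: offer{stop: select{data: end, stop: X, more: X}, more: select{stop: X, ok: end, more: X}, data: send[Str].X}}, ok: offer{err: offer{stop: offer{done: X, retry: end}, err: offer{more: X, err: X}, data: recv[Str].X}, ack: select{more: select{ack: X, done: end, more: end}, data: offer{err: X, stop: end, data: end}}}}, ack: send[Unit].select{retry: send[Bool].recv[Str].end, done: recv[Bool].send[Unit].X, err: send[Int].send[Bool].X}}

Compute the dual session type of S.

μX.offer{ok: offer{retry: recv[Int].offer{done: send[Int].X, retry: offer{err: X, ack: X, retry: end}, ack: recv[Bool].end}, more: offer{more: select{done: send[Unit].X, stop: recv[Bool].end, more: recv[Str].X}, err: send[Bool].offer{err: X, more: X}, done: select{stop: offer{data: end, stop: X, more: X}, more: offer{stop: X, ok: end, more: X}, data: recv[Str].X}}, ok: select{err: select{stop: select{done: X, retry: end}, err: select{more: X, err: X}, data: send[Str].X}, ack: offer{more: offer{ack: X, done: end, more: end}, data: select{err: X, stop: end, data: end}}}}, ack: recv[Unit].offer{retry: recv[Bool].send[Str].end, done: send[Bool].recv[Unit].X, err: recv[Int].recv[Bool].X}}

μX → μX  (rec unchanged)
  select{ok,ack} → offer{ok,ack}  (select→offer)
    • ok:
      select{retry,more,ok} → offer{retry,more,ok}  (select→offer)
        • retry:
          send[Int] → recv[Int]
            select{done,retry,ack} → offer{done,retry,ack}  (select→offer)
              • done:
                recv[Int] → send[Int]
                  X ↦ X
              • retry:
                select{err,ack,retry} → offer{err,ack,retry}  (select→offer)
                  • err:
                    X ↦ X
                  • ack:
                    X ↦ X
                  • retry:
                    end ↦ end
              • ack:
                send[Bool] → recv[Bool]
                  end ↦ end
        • more:
          select{more,err,done} → offer{more,err,done}  (select→offer)
            • more:
              offer{done,stop,more} → select{done,stop,more}  (external→internal)
                • done:
                  recv[Unit] → send[Unit]
                    X ↦ X
                • stop:
                  send[Bool] → recv[Bool]
                    end ↦ end
                • more:
                  send[Str] → recv[Str]
                    X ↦ X
            • err:
              recv[Bool] → send[Bool]
                select{err,more} → offer{err,more}  (select→offer)
                  • err:
                    X ↦ X
                  • more:
                    X ↦ X
            • done:
              offer{stop,more,data} → select{stop,more,data}  (external→internal)
                • stop:
                  select{data,stop,more} → offer{data,stop,more}  (select→offer)
                    • data:
                      end ↦ end
                    • stop:
                      X ↦ X
                    • more:
                      X ↦ X
                • more:
                  select{stop,ok,more} → offer{stop,ok,more}  (select→offer)
                    • stop:
                      X ↦ X
                    • ok:
                      end ↦ end
                    • more:
                      X ↦ X
                • data:
                  send[Str] → recv[Str]
                    X ↦ X
        • ok:
          offer{err,ack} → select{err,ack}  (external→internal)
            • err:
              offer{stop,err,data} → select{stop,err,data}  (external→internal)
                • stop:
                  offer{done,retry} → select{done,retry}  (external→internal)
                    • done:
                      X ↦ X
                    • retry:
                      end ↦ end
                • err:
                  offer{more,err} → select{more,err}  (external→internal)
                    • more:
                      X ↦ X
                    • err:
                      X ↦ X
                • data:
                  recv[Str] → send[Str]
                    X ↦ X
            • ack:
              select{more,data} → offer{more,data}  (select→offer)
                • more:
                  select{ack,done,more} → offer{ack,done,more}  (select→offer)
                    • ack:
                      X ↦ X
                    • done:
                      end ↦ end
                    • more:
                      end ↦ end
                • data:
                  offer{err,stop,data} → select{err,stop,data}  (external→internal)
                    • err:
                      X ↦ X
                    • stop:
                      end ↦ end
                    • data:
                      end ↦ end
    • ack:
      send[Unit] → recv[Unit]
        select{retry,done,err} → offer{retry,done,err}  (select→offer)
          • retry:
            send[Bool] → recv[Bool]
              recv[Str] → send[Str]
                end ↦ end
          • done:
            recv[Bool] → send[Bool]
              send[Unit] → recv[Unit]
                X ↦ X
          • err:
            send[Int] → recv[Int]
              send[Bool] → recv[Bool]
                X ↦ X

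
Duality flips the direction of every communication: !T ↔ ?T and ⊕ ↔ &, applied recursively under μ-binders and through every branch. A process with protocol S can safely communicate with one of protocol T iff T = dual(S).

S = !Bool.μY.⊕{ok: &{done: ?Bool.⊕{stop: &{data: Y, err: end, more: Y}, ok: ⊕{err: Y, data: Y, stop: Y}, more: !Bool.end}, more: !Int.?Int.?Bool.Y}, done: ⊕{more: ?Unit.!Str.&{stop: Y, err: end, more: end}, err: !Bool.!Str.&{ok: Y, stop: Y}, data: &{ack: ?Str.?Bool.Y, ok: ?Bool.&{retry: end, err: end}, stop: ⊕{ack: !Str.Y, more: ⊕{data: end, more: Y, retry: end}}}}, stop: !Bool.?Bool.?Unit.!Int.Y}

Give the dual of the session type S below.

?Bool.μY.&{ok: ⊕{done: !Bool.&{stop: ⊕{data: Y, err: end, more: Y}, ok: &{err: Y, data: Y, stop: Y}, more: ?Bool.end}, more: ?Int.!Int.!Bool.Y}, done: &{more: !Unit.?Str.⊕{stop: Y, err: end, more: end}, err: ?Bool.?Str.⊕{ok: Y, stop: Y}, data: ⊕{ack: !Str.!Bool.Y, ok: !Bool.⊕{retry: end, err: end}, stop: &{ack: ?Str.Y, more: &{data: end, more: Y, retry: end}}}}, stop: ?Bool.!Bool.!Unit.?Int.Y}

!Bool = ?Bool
  μY = μY  (binder kept)
    ⊕{ok,done,stop} = &{ok,done,stop}  (internal→external)
      case ok:
        &{done,more} = ⊕{done,more}  (offer→select)
          case done:
            ?Bool = !Bool
              ⊕{stop,ok,more} = &{stop,ok,more}  (internal→external)
                case stop:
                  &{data,err,more} = ⊕{data,err,more}  (offer→select)
                    case data:
                      Y self-dual
                    case err:
                      end self-dual
                    case more:
                      Y self-dual
                case ok:
                  ⊕{err,data,stop} = &{err,data,stop}  (internal→external)
                    case err:
                      Y self-dual
                    case data:
                      Y self-dual
                    case stop:
                      Y self-dual
                case more:
                  !Bool = ?Bool
                    end self-dual
          case more:
            !Int = ?Int
              ?Int = !Int
                ?Bool = !Bool
                  Y self-dual
      case done:
        ⊕{more,err,data} = &{more,err,data}  (internal→external)
          case more:
            ?Unit = !Unit
              !Str = ?Str
                &{stop,err,more} = ⊕{stop,err,more}  (offer→select)
                  case stop:
                    Y self-dual
                  case err:
                    end self-dual
                  case more:
                    end self-dual
          case err:
            !Bool = ?Bool
              !Str = ?Str
                &{ok,stop} = ⊕{ok,stop}  (offer→select)
                  case ok:
                    Y self-dual
                  case stop:
                    Y self-dual
          case data:
            &{ack,ok,stop} = ⊕{ack,ok,stop}  (offer→select)
              case ack:
                ?Str = !Str
                  ?Bool = !Bool
                    Y self-dual
              case ok:
                ?Bool = !Bool
                  &{retry,err} = ⊕{retry,err}  (offer→select)
                    case retry:
                      end self-dual
                    case err:
                      end self-dual
              case stop:
                ⊕{ack,more} = &{ack,more}  (internal→external)
                  case ack:
                    !Str = ?Str
                      Y self-dual
                  case more:
                    ⊕{data,more,retry} = &{data,more,retry}  (internal→external)
                      case data:
                        end self-dual
                      case more:
                        Y self-dual
                      case retry:
                        end self-dual
      case stop:
        !Bool = ?Bool
          ?Bool = !Bool
            ?Unit = !Unit
              !Int = ?Int
                Y self-dual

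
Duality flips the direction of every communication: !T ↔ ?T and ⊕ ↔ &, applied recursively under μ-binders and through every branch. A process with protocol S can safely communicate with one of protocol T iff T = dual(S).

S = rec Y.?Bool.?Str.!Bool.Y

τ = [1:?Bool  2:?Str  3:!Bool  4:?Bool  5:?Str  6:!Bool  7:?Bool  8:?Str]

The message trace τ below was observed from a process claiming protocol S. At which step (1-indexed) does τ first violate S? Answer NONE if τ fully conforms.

step 1: ?Bool  ok  now at ?Str.!Bool.rec Y.…
step 2: ?Str  ok  now at !Bool.rec Y.…
step 3: !Bool  ok  now at rec Y.…
step 4: ?Bool  ok  now at ?Str.!Bool.rec Y.…
step 5: ?Str  ok  now at !Bool.rec Y.…
step 6: !Bool  ok  now at rec Y.…
step 7: ?Bool  ok  now at ?Str.!Bool.rec Y.…
step 8: ?Str  ok  now at !Bool.rec Y.…
all 8 steps conform

NONE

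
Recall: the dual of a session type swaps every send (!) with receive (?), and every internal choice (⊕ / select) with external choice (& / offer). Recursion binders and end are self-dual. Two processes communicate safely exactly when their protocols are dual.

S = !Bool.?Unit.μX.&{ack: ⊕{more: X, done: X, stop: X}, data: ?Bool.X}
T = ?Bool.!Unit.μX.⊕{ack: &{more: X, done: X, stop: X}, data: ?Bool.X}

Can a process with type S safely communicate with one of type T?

!Bool | ?Bool  ok
  ?Unit | !Unit  ok
    μX | μX  ok (binder kept)
      &{ack,data} | ⊕{ack,data}  ok label sets agree
        • ack:
          ⊕{more,done,stop} | &{more,done,stop}  ok label sets agree
            • more:
              X | X  ok
            • done:
              X | X  ok
            • stop:
              X | X  ok
        • data:
          ?Bool | ?Bool  ✗ same direction on both sides — not dual

NO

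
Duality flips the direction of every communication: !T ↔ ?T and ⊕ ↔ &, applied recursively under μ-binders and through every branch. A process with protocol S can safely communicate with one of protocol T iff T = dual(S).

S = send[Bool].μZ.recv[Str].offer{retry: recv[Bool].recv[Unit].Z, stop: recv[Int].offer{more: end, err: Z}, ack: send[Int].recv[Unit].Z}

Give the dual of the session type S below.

send[Bool] → recv[Bool]
  μZ → μZ  (rec unchanged)
    recv[Str] → send[Str]
      offer{retry,stop,ack} → select{retry,stop,ack}  (&→⊕)
        • retry:
          recv[Bool] → send[Bool]
            recv[Unit] → send[Unit]
              Z ↦ Z
        • stop:
          recv[Int] → send[Int]
            offer{more,err} → select{more,err}  (&→⊕)
              • more:
                end ↦ end
              • err:
                Z ↦ Z
        • ack:
          send[Int] → recv[Int]
            recv[Unit] → send[Unit]
              Z ↦ Z

recv[Bool].μZ.send[Str].select{retry: send[Bool].send[Unit].Z, stop: send[Int].select{more: end, err: Z}, ack: recv[Int].send[Unit].Z}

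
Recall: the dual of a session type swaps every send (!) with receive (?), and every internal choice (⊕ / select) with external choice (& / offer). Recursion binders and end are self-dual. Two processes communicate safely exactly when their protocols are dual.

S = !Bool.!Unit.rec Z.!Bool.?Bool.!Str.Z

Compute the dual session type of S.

?Bool.?Unit.rec Z.?Bool.!Bool.?Str.Z

!Bool ↦ ?Bool
  !Unit ↦ ?Unit
    rec Z ↦ rec Z  (μ self-dual)
      !Bool ↦ ?Bool
        ?Bool ↦ !Bool
          !Str ↦ ?Str
            Z self-dual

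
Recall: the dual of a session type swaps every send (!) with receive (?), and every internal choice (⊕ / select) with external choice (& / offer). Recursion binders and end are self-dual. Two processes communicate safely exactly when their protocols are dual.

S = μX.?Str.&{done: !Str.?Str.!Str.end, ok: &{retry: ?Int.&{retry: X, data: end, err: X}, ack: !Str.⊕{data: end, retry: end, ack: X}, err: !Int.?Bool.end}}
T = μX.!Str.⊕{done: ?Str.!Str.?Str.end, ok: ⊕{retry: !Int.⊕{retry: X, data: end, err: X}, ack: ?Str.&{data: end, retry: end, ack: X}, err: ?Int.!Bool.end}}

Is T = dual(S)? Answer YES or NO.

μX | μX  match (rec unchanged)
  ?Str | !Str  match
    &{done,ok} | ⊕{done,ok}  match same labels
      case done:
        !Str | ?Str  match
          ?Str | !Str  match
            !Str | ?Str  match
              end | end  match
      case ok:
        &{retry,ack,err} | ⊕{retry,ack,err}  match same labels
          case retry:
            ?Int | !Int  match
              &{retry,data,err} | ⊕{retry,data,err}  match same labels
                case retry:
                  X | X  match
                case data:
                  end | end  match
                case err:
                  X | X  match
          case ack:
            !Str | ?Str  match
              ⊕{data,retry,ack} | &{data,retry,ack}  match same labels
                case data:
                  end | end  match
                case retry:
                  end | end  match
                case ack:
                  X | X  match
          case err:
            !Int | ?Int  match
              ?Bool | !Bool  match
                end | end  match

YES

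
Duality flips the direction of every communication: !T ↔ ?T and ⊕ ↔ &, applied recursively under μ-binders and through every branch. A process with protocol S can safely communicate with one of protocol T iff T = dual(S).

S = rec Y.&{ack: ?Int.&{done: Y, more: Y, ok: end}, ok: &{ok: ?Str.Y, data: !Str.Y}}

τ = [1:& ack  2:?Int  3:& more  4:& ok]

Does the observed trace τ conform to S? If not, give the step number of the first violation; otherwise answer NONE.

NONE

step 1: & ack  ok  cont: ?Int.&{done: rec Y.…, more: rec Y.…, ok: end}
step 2: ?Int  ok  cont: &{done: rec Y.…, more: rec Y.…, ok: end}
step 3: & more  ok  cont: rec Y.…
step 4: & ok  ok  cont: &{ok: ?Str.rec Y.…, data: !Str.rec Y.…}
trace exhausted — no violation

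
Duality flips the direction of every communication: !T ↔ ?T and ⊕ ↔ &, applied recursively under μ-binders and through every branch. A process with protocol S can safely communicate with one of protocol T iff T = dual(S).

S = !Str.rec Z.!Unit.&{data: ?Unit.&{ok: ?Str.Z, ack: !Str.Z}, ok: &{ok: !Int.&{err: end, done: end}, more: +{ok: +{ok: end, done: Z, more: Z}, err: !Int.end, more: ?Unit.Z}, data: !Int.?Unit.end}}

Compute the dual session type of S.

?Str.rec Z.?Unit.+{data: !Unit.+{ok: !Str.Z, ack: ?Str.Z}, ok: +{ok: ?Int.+{err: end, done: end}, more: &{ok: &{ok: end, done: Z, more: Z}, err: ?Int.end, more: !Unit.Z}, data: ?Int.!Unit.end}}

!Str ↦ ?Str
  rec Z ↦ rec Z  (rec unchanged)
    !Unit ↦ ?Unit
      &{data,ok} ↦ +{data,ok}  (external→internal)
        case data:
          ?Unit ↦ !Unit
            &{ok,ack} ↦ +{ok,ack}  (external→internal)
              case ok:
                ?Str ↦ !Str
                  Z ↦ Z
              case ack:
                !Str ↦ ?Str
                  Z ↦ Z
        case ok:
          &{ok,more,data} ↦ +{ok,more,data}  (external→internal)
            case ok:
              !Int ↦ ?Int
                &{err,done} ↦ +{err,done}  (external→internal)
                  case err:
                    end ↦ end
                  case done:
                    end ↦ end
            case more:
              +{ok,err,more} ↦ &{ok,err,more}  (⊕→&)
                case ok:
                  +{ok,done,more} ↦ &{ok,done,more}  (⊕→&)
                    case ok:
                      end ↦ end
                    case done:
                      Z ↦ Z
                    case more:
                      Z ↦ Z
                case err:
                  !Int ↦ ?Int
                    end ↦ end
                case more:
                  ?Unit ↦ !Unit
                    Z ↦ Z
            case data:
              !Int ↦ ?Int
                ?Unit ↦ !Unit
                  end ↦ end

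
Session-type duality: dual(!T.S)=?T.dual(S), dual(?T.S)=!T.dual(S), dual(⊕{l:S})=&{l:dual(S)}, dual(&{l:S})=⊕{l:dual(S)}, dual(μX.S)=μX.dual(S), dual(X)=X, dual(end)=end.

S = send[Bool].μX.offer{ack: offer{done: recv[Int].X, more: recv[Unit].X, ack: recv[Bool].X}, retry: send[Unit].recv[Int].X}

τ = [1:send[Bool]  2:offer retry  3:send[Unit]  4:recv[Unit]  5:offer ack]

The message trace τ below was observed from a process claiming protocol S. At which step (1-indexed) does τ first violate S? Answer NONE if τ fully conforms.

[1] send[Bool]  match  cont: μX.…
[2] offer retry  match  cont: send[Unit].recv[Int].μX.…
[3] send[Unit]  match  cont: recv[Int].μX.…
[4] got recv[Unit], protocol expects recv[Int]  ✗

4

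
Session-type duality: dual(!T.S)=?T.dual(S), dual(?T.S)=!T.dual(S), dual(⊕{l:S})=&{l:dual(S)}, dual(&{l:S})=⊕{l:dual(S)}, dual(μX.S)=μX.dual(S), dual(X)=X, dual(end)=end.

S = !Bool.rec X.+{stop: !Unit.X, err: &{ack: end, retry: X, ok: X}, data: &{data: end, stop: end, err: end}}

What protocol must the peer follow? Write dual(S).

!Bool ↦ ?Bool
  rec X ↦ rec X  (rec unchanged)
    +{stop,err,data} ↦ &{stop,err,data}  (⊕→&)
      [stop]
        !Unit ↦ ?Unit
          dual(X) = X
      [err]
        &{ack,retry,ok} ↦ +{ack,retry,ok}  (external→internal)
          [ack]
            dual(end) = end
          [retry]
            dual(X) = X
          [ok]
            dual(X) = X
      [data]
        &{data,stop,err} ↦ +{data,stop,err}  (external→internal)
          [data]
            dual(end) = end
          [stop]
            dual(end) = end
          [err]
            dual(end) = end

?Bool.rec X.&{stop: ?Unit.X, err: +{ack: end, retry: X, ok: X}, data: +{data: end, stop: end, err: end}}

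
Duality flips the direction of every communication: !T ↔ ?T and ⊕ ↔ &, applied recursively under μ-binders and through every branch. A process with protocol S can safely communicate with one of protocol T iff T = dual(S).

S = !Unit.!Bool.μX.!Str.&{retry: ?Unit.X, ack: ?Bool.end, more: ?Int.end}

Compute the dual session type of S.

?Unit.?Bool.μX.?Str.⊕{retry: !Unit.X, ack: !Bool.end, more: !Int.end}

!Unit = ?Unit
  !Bool = ?Bool
    μX = μX  (rec unchanged)
      !Str = ?Str
        &{retry,ack,more} = ⊕{retry,ack,more}  (offer→select)
          case retry:
            ?Unit = !Unit
              dual(X) = X
          case ack:
            ?Bool = !Bool
              dual(end) = end
          case more:
            ?Int = !Int
              dual(end) = end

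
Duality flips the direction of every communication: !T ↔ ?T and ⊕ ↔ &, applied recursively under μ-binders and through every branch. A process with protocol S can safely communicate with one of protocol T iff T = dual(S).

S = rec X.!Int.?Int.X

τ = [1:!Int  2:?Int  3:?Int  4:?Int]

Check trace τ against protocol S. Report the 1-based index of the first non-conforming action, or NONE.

3

[1] !Int  ok  state: ?Int.rec X.…
[2] ?Int  ok  state: rec X.…
[3] got ?Int, protocol expects !Int  ✗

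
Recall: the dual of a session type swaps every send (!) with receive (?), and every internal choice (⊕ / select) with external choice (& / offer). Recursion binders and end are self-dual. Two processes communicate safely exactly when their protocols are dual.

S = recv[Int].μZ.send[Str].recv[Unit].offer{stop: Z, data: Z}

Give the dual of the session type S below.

recv[Int] ↦ send[Int]
  μZ ↦ μZ  (rec unchanged)
    send[Str] ↦ recv[Str]
      recv[Unit] ↦ send[Unit]
        offer{stop,data} ↦ select{stop,data}  (external→internal)
          • stop:
            dual(Z) = Z
          • data:
            dual(Z) = Z

send[Int].μZ.recv[Str].send[Unit].select{stop: Z, data: Z}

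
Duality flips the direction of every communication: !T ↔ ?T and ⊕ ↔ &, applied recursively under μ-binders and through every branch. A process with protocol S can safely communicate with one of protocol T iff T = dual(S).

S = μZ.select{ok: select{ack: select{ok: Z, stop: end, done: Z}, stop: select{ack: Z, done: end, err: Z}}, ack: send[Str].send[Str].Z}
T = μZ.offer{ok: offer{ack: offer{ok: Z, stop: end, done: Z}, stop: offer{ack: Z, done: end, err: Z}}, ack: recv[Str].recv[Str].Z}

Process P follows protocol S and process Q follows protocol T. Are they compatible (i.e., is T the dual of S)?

μZ vs μZ  match (rec unchanged)
  select{ok,ack} vs offer{ok,ack}  match label sets agree
    [ok]
      select{ack,stop} vs offer{ack,stop}  match label sets agree
        [ack]
          select{ok,stop,done} vs offer{ok,stop,done}  match label sets agree
            [ok]
              Z vs Z  match
            [stop]
              end vs end  match
            [done]
              Z vs Z  match
        [stop]
          select{ack,done,err} vs offer{ack,done,err}  match label sets agree
            [ack]
              Z vs Z  match
            [done]
              end vs end  match
            [err]
              Z vs Z  match
    [ack]
      send[Str] vs recv[Str]  match
        send[Str] vs recv[Str]  match
          Z vs Z  match

YES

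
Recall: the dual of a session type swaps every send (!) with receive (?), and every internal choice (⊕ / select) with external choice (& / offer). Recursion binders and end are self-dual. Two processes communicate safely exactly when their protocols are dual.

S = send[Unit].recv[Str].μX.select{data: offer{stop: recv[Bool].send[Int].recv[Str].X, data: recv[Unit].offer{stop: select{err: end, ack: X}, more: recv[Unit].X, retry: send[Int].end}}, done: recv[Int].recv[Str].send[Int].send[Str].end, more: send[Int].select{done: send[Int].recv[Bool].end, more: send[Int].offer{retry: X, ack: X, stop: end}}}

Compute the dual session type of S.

recv[Unit].send[Str].μX.offer{data: select{stop: send[Bool].recv[Int].send[Str].X, data: send[Unit].select{stop: offer{err: end, ack: X}, more: send[Unit].X, retry: recv[Int].end}}, done: send[Int].send[Str].recv[Int].recv[Str].end, more: recv[Int].offer{done: recv[Int].send[Bool].end, more: recv[Int].select{retry: X, ack: X, stop: end}}}

send[Unit] = recv[Unit]
  recv[Str] = send[Str]
    μX = μX  (rec unchanged)
      select{data,done,more} = offer{data,done,more}  (internal→external)
        case data:
          offer{stop,data} = select{stop,data}  (external→internal)
            case stop:
              recv[Bool] = send[Bool]
                send[Int] = recv[Int]
                  recv[Str] = send[Str]
                    X self-dual
            case data:
              recv[Unit] = send[Unit]
                offer{stop,more,retry} = select{stop,more,retry}  (external→internal)
                  case stop:
                    select{err,ack} = offer{err,ack}  (internal→external)
                      case err:
                        end self-dual
                      case ack:
                        X self-dual
                  case more:
                    recv[Unit] = send[Unit]
                      X self-dual
                  case retry:
                    send[Int] = recv[Int]
                      end self-dual
        case done:
          recv[Int] = send[Int]
            recv[Str] = send[Str]
              send[Int] = recv[Int]
                send[Str] = recv[Str]
                  end self-dual
        case more:
          send[Int] = recv[Int]
            select{done,more} = offer{done,more}  (internal→external)
              case done:
                send[Int] = recv[Int]
                  recv[Bool] = send[Bool]
                    end self-dual
              case more:
                send[Int] = recv[Int]
                  offer{retry,ack,stop} = select{retry,ack,stop}  (external→internal)
                    case retry:
                      X self-dual
                    case ack:
                      X self-dual
                    case stop:
                      end self-dual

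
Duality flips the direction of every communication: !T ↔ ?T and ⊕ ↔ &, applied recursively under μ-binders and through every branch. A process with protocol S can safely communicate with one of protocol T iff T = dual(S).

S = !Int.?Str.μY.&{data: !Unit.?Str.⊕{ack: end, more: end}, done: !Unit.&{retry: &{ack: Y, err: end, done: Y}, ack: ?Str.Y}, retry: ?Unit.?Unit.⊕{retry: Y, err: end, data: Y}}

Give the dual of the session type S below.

!Int ↦ ?Int
  ?Str ↦ !Str
    μY ↦ μY  (binder kept)
      &{data,done,retry} ↦ ⊕{data,done,retry}  (&→⊕)
        [data]
          !Unit ↦ ?Unit
            ?Str ↦ !Str
              ⊕{ack,more} ↦ &{ack,more}  (select→offer)
                [ack]
                  end self-dual
                [more]
                  end self-dual
        [done]
          !Unit ↦ ?Unit
            &{retry,ack} ↦ ⊕{retry,ack}  (&→⊕)
              [retry]
                &{ack,err,done} ↦ ⊕{ack,err,done}  (&→⊕)
                  [ack]
                    Y self-dual
                  [err]
                    end self-dual
                  [done]
                    Y self-dual
              [ack]
                ?Str ↦ !Str
                  Y self-dual
        [retry]
          ?Unit ↦ !Unit
            ?Unit ↦ !Unit
              ⊕{retry,err,data} ↦ &{retry,err,data}  (select→offer)
                [retry]
                  Y self-dual
                [err]
                  end self-dual
                [data]
                  Y self-dual

?Int.!Str.μY.⊕{data: ?Unit.!Str.&{ack: end, more: end}, done: ?Unit.⊕{retry: ⊕{ack: Y, err: end, done: Y}, ack: !Str.Y}, retry: !Unit.!Unit.&{retry: Y, err: end, data: Y}}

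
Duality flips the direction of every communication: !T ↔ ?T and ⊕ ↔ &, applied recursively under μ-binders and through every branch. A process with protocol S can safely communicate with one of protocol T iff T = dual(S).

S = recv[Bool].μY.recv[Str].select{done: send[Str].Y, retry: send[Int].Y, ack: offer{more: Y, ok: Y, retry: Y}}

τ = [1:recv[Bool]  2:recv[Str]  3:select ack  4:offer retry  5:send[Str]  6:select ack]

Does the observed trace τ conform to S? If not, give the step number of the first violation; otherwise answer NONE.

[1] recv[Bool]  ok  cont: μY.…
[2] recv[Str]  ok  cont: select{done: send[Str].μY.…, retry: send[Int].μY.…, ack: offer{more: μY.…, ok: μY.…, retry: μY.…}}
[3] select ack  ok  cont: offer{more: μY.…, ok: μY.…, retry: μY.…}
[4] offer retry  ok  cont: μY.…
[5] got send[Str], protocol expects recv[Str]  ✗

5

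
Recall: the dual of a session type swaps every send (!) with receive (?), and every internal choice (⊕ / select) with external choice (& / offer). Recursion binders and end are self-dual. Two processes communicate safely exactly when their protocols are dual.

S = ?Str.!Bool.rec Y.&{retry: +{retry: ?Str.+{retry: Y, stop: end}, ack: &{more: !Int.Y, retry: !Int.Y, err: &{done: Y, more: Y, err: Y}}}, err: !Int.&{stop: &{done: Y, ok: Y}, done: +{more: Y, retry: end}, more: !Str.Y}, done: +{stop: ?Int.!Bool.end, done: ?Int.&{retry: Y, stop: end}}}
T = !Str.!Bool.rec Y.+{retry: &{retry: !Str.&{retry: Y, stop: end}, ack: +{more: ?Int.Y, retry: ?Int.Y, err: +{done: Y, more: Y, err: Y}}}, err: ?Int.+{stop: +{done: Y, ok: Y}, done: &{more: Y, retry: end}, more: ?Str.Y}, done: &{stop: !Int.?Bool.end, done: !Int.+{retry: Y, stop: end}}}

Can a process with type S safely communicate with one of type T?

?Str vs !Str  ✓
  !Bool vs !Bool  ✗ same direction on both sides — not dual

NO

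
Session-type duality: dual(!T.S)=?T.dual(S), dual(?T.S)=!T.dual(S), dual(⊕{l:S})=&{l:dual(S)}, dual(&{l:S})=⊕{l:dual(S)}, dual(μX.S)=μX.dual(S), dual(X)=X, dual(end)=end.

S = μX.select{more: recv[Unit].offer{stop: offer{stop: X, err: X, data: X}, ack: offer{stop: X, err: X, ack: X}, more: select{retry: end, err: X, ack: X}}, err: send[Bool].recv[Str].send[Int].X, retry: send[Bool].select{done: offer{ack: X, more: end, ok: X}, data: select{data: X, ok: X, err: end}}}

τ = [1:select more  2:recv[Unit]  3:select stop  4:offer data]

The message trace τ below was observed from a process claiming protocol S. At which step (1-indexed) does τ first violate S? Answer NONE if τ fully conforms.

[1] select more  ✓  cont: recv[Unit].offer{stop: offer{stop: μX.…, err: μX.…, data: μX.…}, ack: offer{stop: μX.…, err: μX.…, ack: μX.…}, more: select{retry: end, err: μX.…, ack: μX.…}}
[2] recv[Unit]  ✓  cont: offer{stop: offer{stop: μX.…, err: μX.…, data: μX.…}, ack: offer{stop: μX.…, err: μX.…, ack: μX.…}, more: select{retry: end, err: μX.…, ack: μX.…}}
[3] got select stop, protocol expects offer stop or offer ack or offer more  ✗

3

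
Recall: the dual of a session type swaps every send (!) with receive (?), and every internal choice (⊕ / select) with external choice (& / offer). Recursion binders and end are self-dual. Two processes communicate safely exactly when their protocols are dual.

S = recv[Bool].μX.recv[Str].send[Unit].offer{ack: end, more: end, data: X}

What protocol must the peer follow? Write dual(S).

send[Bool].μX.send[Str].recv[Unit].select{ack: end, more: end, data: X}

recv[Bool] → send[Bool]
  μX → μX  (binder kept)
    recv[Str] → send[Str]
      send[Unit] → recv[Unit]
        offer{ack,more,data} → select{ack,more,data}  (&→⊕)
          [ack]
            end ↦ end
          [more]
            end ↦ end
          [data]
            X ↦ X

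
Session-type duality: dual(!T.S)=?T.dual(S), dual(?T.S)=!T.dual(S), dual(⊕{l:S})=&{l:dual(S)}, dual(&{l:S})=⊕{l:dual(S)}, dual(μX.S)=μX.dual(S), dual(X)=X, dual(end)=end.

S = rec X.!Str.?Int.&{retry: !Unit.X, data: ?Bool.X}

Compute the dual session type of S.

rec X → rec X  (rec unchanged)
  !Str → ?Str
    ?Int → !Int
      &{retry,data} → +{retry,data}  (external→internal)
        • retry:
          !Unit → ?Unit
            X ↦ X
        • data:
          ?Bool → !Bool
            X ↦ X

rec X.?Str.!Int.+{retry: ?Unit.X, data: !Bool.X}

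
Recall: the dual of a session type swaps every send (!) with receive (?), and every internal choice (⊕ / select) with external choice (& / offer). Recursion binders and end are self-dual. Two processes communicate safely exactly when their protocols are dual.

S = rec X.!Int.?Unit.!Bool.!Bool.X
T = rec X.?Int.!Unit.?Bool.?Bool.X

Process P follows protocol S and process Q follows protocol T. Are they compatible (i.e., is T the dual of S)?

rec X vs rec X  match (binder kept)
  !Int vs ?Int  match
    ?Unit vs !Unit  match
      !Bool vs ?Bool  match
        !Bool vs ?Bool  match
          X vs X  match

YES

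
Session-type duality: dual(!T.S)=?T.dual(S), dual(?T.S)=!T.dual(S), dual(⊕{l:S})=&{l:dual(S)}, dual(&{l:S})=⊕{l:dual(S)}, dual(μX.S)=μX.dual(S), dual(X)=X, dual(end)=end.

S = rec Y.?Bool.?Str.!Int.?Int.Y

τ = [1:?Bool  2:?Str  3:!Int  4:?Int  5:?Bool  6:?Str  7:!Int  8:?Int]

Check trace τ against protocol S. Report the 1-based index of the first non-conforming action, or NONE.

NONE

@1 ?Bool  ✓  now at ?Str.!Int.?Int.rec Y.…
@2 ?Str  ✓  now at !Int.?Int.rec Y.…
@3 !Int  ✓  now at ?Int.rec Y.…
@4 ?Int  ✓  now at rec Y.…
@5 ?Bool  ✓  now at ?Str.!Int.?Int.rec Y.…
@6 ?Str  ✓  now at !Int.?Int.rec Y.…
@7 !Int  ✓  now at ?Int.rec Y.…
@8 ?Int  ✓  now at rec Y.…
τ conforms to S (length 8)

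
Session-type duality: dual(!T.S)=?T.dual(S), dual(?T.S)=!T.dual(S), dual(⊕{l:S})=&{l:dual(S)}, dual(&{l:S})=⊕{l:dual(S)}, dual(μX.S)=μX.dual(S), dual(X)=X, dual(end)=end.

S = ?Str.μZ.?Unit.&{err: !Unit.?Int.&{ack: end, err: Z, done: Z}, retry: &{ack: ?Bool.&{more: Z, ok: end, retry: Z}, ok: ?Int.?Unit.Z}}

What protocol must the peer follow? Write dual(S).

?Str ↦ !Str
  μZ ↦ μZ  (rec unchanged)
    ?Unit ↦ !Unit
      &{err,retry} ↦ ⊕{err,retry}  (external→internal)
        • err:
          !Unit ↦ ?Unit
            ?Int ↦ !Int
              &{ack,err,done} ↦ ⊕{ack,err,done}  (external→internal)
                • ack:
                  end self-dual
                • err:
                  Z self-dual
                • done:
                  Z self-dual
        • retry:
          &{ack,ok} ↦ ⊕{ack,ok}  (external→internal)
            • ack:
              ?Bool ↦ !Bool
                &{more,ok,retry} ↦ ⊕{more,ok,retry}  (external→internal)
                  • more:
                    Z self-dual
                  • ok:
                    end self-dual
                  • retry:
                    Z self-dual
            • ok:
              ?Int ↦ !Int
                ?Unit ↦ !Unit
                  Z self-dual

!Str.μZ.!Unit.⊕{err: ?Unit.!Int.⊕{ack: end, err: Z, done: Z}, retry: ⊕{ack: !Bool.⊕{more: Z, ok: end, retry: Z}, ok: !Int.!Unit.Z}}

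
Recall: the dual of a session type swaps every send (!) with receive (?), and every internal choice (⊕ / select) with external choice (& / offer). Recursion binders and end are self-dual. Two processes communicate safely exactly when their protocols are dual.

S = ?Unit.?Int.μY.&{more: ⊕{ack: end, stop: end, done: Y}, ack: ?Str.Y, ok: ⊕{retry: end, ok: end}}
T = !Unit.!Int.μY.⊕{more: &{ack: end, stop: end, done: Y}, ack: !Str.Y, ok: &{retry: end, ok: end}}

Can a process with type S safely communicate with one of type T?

YES

?Unit ‖ !Unit  ok
  ?Int ‖ !Int  ok
    μY ‖ μY  ok (rec unchanged)
      &{more,ack,ok} ‖ ⊕{more,ack,ok}  ok label sets agree
        • more:
          ⊕{ack,stop,done} ‖ &{ack,stop,done}  ok label sets agree
            • ack:
              end ‖ end  ok
            • stop:
              end ‖ end  ok
            • done:
              Y ‖ Y  ok
        • ack:
          ?Str ‖ !Str  ok
            Y ‖ Y  ok
        • ok:
          ⊕{retry,ok} ‖ &{retry,ok}  ok label sets agree
            • retry:
              end ‖ end  ok
            • ok:
              end ‖ end  ok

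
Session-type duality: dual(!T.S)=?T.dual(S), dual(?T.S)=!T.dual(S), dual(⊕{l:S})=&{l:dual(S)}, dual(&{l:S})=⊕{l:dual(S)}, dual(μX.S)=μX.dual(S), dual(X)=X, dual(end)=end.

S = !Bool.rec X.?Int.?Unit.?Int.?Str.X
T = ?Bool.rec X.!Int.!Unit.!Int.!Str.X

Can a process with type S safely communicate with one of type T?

YES

!Bool | ?Bool  match
  rec X | rec X  match (rec unchanged)
    ?Int | !Int  match
      ?Unit | !Unit  match
        ?Int | !Int  match
          ?Str | !Str  match
            X | X  match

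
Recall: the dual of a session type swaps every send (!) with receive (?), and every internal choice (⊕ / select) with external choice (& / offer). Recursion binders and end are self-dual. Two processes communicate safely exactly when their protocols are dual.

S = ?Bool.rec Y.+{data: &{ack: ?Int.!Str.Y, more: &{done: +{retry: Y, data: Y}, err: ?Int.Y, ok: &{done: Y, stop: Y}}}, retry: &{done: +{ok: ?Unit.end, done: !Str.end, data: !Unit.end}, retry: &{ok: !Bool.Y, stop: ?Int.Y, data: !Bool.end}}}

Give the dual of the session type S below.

?Bool = !Bool
  rec Y = rec Y  (rec unchanged)
    +{data,retry} = &{data,retry}  (internal→external)
      • data:
        &{ack,more} = +{ack,more}  (external→internal)
          • ack:
            ?Int = !Int
              !Str = ?Str
                Y ↦ Y
          • more:
            &{done,err,ok} = +{done,err,ok}  (external→internal)
              • done:
                +{retry,data} = &{retry,data}  (internal→external)
                  • retry:
                    Y ↦ Y
                  • data:
                    Y ↦ Y
              • err:
                ?Int = !Int
                  Y ↦ Y
              • ok:
                &{done,stop} = +{done,stop}  (external→internal)
                  • done:
                    Y ↦ Y
                  • stop:
                    Y ↦ Y
      • retry:
        &{done,retry} = +{done,retry}  (external→internal)
          • done:
            +{ok,done,data} = &{ok,done,data}  (internal→external)
              • ok:
                ?Unit = !Unit
                  end ↦ end
              • done:
                !Str = ?Str
                  end ↦ end
              • data:
                !Unit = ?Unit
                  end ↦ end
          • retry:
            &{ok,stop,data} = +{ok,stop,data}  (external→internal)
              • ok:
                !Bool = ?Bool
                  Y ↦ Y
              • stop:
                ?Int = !Int
                  Y ↦ Y
              • data:
                !Bool = ?Bool
                  end ↦ end

!Bool.rec Y.&{data: +{ack: !Int.?Str.Y, more: +{done: &{retry: Y, data: Y}, err: !Int.Y, ok: +{done: Y, stop: Y}}}, retry: +{done: &{ok: !Unit.end, done: ?Str.end, data: ?Unit.end}, retry: +{ok: ?Bool.Y, stop: !Int.Y, data: ?Bool.end}}}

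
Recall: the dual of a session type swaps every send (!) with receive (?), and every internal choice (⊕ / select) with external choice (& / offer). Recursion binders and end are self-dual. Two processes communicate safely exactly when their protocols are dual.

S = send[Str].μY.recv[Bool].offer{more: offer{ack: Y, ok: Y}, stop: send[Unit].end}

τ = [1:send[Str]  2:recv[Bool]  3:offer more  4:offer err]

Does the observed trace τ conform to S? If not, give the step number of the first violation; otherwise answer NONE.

4

step 1: send[Str]  match  cont: μY.…
step 2: recv[Bool]  match  cont: offer{more: offer{ack: μY.…, ok: μY.…}, stop: send[Unit].end}
step 3: offer more  match  cont: offer{ack: μY.…, ok: μY.…}
step 4: got offer err, protocol expects offer ack or offer ok  ✗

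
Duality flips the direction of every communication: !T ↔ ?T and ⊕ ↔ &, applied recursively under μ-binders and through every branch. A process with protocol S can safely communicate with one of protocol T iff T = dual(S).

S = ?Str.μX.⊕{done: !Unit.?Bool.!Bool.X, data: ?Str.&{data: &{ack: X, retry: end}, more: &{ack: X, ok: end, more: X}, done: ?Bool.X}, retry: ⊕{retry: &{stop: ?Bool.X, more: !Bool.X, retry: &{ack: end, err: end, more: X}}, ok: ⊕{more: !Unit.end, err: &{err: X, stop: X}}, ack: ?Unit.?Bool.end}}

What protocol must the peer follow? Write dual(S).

?Str = !Str
  μX = μX  (rec unchanged)
    ⊕{done,data,retry} = &{done,data,retry}  (⊕→&)
      case done:
        !Unit = ?Unit
          ?Bool = !Bool
            !Bool = ?Bool
              dual(X) = X
      case data:
        ?Str = !Str
          &{data,more,done} = ⊕{data,more,done}  (&→⊕)
            case data:
              &{ack,retry} = ⊕{ack,retry}  (&→⊕)
                case ack:
                  dual(X) = X
                case retry:
                  dual(end) = end
            case more:
              &{ack,ok,more} = ⊕{ack,ok,more}  (&→⊕)
                case ack:
                  dual(X) = X
                case ok:
                  dual(end) = end
                case more:
                  dual(X) = X
            case done:
              ?Bool = !Bool
                dual(X) = X
      case retry:
        ⊕{retry,ok,ack} = &{retry,ok,ack}  (⊕→&)
          case retry:
            &{stop,more,retry} = ⊕{stop,more,retry}  (&→⊕)
              case stop:
                ?Bool = !Bool
                  dual(X) = X
              case more:
                !Bool = ?Bool
                  dual(X) = X
              case retry:
                &{ack,err,more} = ⊕{ack,err,more}  (&→⊕)
                  case ack:
                    dual(end) = end
                  case err:
                    dual(end) = end
                  case more:
                    dual(X) = X
          case ok:
            ⊕{more,err} = &{more,err}  (⊕→&)
              case more:
                !Unit = ?Unit
                  dual(end) = end
              case err:
                &{err,stop} = ⊕{err,stop}  (&→⊕)
                  case err:
                    dual(X) = X
                  case stop:
                    dual(X) = X
          case ack:
            ?Unit = !Unit
              ?Bool = !Bool
                dual(end) = end

!Str.μX.&{done: ?Unit.!Bool.?Bool.X, data: !Str.⊕{data: ⊕{ack: X, retry: end}, more: ⊕{ack: X, ok: end, more: X}, done: !Bool.X}, retry: &{retry: ⊕{stop: !Bool.X, more: ?Bool.X, retry: ⊕{ack: end, err: end, more: X}}, ok: &{more: ?Unit.end, err: ⊕{err: X, stop: X}}, ack: !Unit.!Bool.end}}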